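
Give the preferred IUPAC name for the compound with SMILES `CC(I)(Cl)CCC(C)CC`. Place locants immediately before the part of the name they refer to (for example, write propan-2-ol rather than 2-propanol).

The parent chain contains 7 carbons (heptane).
Number the chain so that the substituent locant set {2,2,5} is lower than {3,6,6} at the first point of difference.
That gives a chloro group at C-2; an iodo group at C-2; a methyl group at C-5.
Substituent prefixes are cited in alphabetical order (multiplying prefixes like di-/tri- are ignored for ordering).
Putting it together: 2-chloro-2-iodo-5-methylheptane.

2-chloro-2-iodo-5-methylheptane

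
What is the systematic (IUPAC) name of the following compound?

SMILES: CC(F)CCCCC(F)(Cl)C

The parent chain contains 8 carbons (octane).
Choose the numbering such that the substituent locant set {2,2,7} is lower than {2,7,7} at the first point of difference.
That gives a chloro group at C-2; fluoro groups at C-2 and C-7.
The substituents are ordered alphabetically, ignoring any di-/tri- multipliers.
The name is 2-chloro-2,7-difluorooctane.

2-chloro-2,7-difluorooctane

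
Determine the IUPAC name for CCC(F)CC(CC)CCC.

5-ethyl-3-fluorooctane

The parent chain contains 8 carbons (octane).
Number the chain so that the substituent locant set {3,5} is lower than {4,6} at the first point of difference.
That gives an ethyl group at C-5; a fluoro group at C-3.
Prefixes are listed alphabetically: ethyl, fluoro.
Assembling the pieces gives 5-ethyl-3-fluorooctane.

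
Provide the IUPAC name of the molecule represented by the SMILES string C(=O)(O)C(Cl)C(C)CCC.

The longest carbon chain that includes the –COOH group has 6 carbons, so the parent hydride is hexane.
The highest-priority functional group is a carboxylic acid (terminal –COOH), so the name ends in -oic acid.
Choose the numbering such that the carboxylic acid carbon is C-1 by definition.
This places a chloro group at C-2; a methyl group at C-3.
Prefixes are listed alphabetically: chloro, methyl.
The name is 2-chloro-3-methylhexanoic acid.

2-chloro-3-methylhexanoic acid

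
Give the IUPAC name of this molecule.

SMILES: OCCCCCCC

The longest chain bearing the –OH group is 7 carbons long (heptane).
The principal characteristic group is an alcohol (–OH), named with the suffix -ol.
Choose the numbering such that numbering from this end puts the hydroxyl group at C-1 rather than C-7.
With this numbering: the hydroxyl at C-1.
The name is heptan-1-ol.

heptan-1-ol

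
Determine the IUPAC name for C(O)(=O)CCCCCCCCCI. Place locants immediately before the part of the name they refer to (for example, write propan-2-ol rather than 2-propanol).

The longest carbon chain that includes the –COOH group has 10 carbons, so the parent hydride is decane.
The principal characteristic group is a carboxylic acid (terminal –COOH), named with the suffix -oic acid.
Number the chain so that the carboxylic acid carbon is C-1 by definition.
That gives an iodo group at C-10.
Assembling the pieces gives 10-iododecanoic acid.

10-iododecanoic acid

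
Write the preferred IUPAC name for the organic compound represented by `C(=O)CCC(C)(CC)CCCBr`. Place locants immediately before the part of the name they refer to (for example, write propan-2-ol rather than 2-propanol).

The longest chain bearing the –CHO group is 7 carbons long (heptane).
The highest-priority functional group is an aldehyde (terminal –CHO), so the name ends in -al.
Number the chain so that the aldehyde carbon is C-1 by definition.
With this numbering: a bromo group at C-7; an ethyl group at C-4; a methyl group at C-4.
The substituents are ordered alphabetically, ignoring any di-/tri- multipliers.
The name is 7-bromo-4-ethyl-4-methylheptanal.

7-bromo-4-ethyl-4-methylheptanal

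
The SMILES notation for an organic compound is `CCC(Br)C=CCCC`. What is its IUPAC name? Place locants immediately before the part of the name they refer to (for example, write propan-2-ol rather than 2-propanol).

The longest carbon chain that includes the multiple bond has 8 carbons, so the parent hydride is octane.
A C=C double bond in the chain gives the infix -ene-.
Number the chain so that the substituent locant set {3} is lower than {6} at the first point of difference.
With this numbering: the double bond between C-4 and C-5; a bromo group at C-3.
The name is 3-bromooct-4-ene.

3-bromooct-4-ene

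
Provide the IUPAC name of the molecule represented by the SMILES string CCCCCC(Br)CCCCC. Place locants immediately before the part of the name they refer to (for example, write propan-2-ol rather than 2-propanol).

The longest continuous carbon chain has 11 atoms, so the parent hydride is undecane.
Both numbering directions give the same locant set; either may be used.
This places a bromo group at C-6.
Putting it together: 6-bromoundecane.

6-bromoundecane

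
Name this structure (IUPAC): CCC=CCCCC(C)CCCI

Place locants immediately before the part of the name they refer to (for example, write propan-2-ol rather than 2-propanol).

11-iodo-8-methylundec-3-ene

Counting along the main chain through the multiple bond gives 11 carbons: the parent is undecane.
There is one C=C double bond, indicated by the ending -ene.
Choose the numbering such that numbering from this end puts the double bond at C-3 rather than C-8.
With this numbering: the double bond between C-3 and C-4; an iodo group at C-11; a methyl group at C-8.
Substituent prefixes are cited in alphabetical order (multiplying prefixes like di-/tri- are ignored for ordering).
Putting it together: 11-iodo-8-methylundec-3-ene.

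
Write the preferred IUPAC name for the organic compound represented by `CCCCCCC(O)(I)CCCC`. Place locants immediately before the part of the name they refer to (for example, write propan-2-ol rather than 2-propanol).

The longest chain bearing the –OH group is 11 carbons long (undecane).
The principal characteristic group is an alcohol (–OH), named with the suffix -ol.
Choose the numbering such that numbering from this end puts the hydroxyl group at C-5 rather than C-7.
This places the hydroxyl at C-5; an iodo group at C-5.
Putting it together: 5-iodoundecan-5-ol.

5-iodoundecan-5-ol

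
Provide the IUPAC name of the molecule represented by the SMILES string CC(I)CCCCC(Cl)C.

The parent chain contains 8 carbons (octane).
Number the chain so that the locant sets are identical either way, so the alphabetically earlier chloro substituent takes the lower locant (2 rather than 7).
That gives a chloro group at C-2; an iodo group at C-7.
Prefixes are listed alphabetically: chloro, iodo.
Putting it together: 2-chloro-7-iodooctane.

2-chloro-7-iodooctane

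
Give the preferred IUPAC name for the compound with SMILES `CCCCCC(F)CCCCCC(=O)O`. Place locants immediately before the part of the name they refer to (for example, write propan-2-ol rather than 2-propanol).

The longest chain bearing the –COOH group is 12 carbons long (dodecane).
The principal characteristic group is a carboxylic acid (terminal –COOH), named with the suffix -oic acid.
The numbering direction is chosen so that the carboxylic acid carbon is C-1 by definition.
With this numbering: a fluoro group at C-7.
Putting it together: 7-fluorododecanoic acid.

7-fluorododecanoic acid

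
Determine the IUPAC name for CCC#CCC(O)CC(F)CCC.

The longest carbon chain that includes the –OH group and the multiple bond has 11 carbons, so the parent hydride is undecane.
The highest-priority functional group is an alcohol (–OH), so the name ends in -ol.
A C≡C triple bond in the chain gives the infix -yne-.
Number the chain so that numbering from this end puts the triple bond at C-3 rather than C-8.
That gives the hydroxyl at C-6; the triple bond between C-3 and C-4; a fluoro group at C-8.
Putting it together: 8-fluoroundec-3-yn-6-ol.

8-fluoroundec-3-yn-6-ol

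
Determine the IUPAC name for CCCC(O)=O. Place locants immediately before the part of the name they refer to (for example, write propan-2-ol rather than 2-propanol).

The longest carbon chain that includes the –COOH group has 4 carbons, so the parent hydride is butane.
The principal characteristic group is a carboxylic acid (terminal –COOH), named with the suffix -oic acid.
The numbering direction is chosen so that the carboxylic acid carbon is C-1 by definition.
Assembling the pieces gives butanoic acid.

butanoic acid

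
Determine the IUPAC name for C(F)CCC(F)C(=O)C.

The longest chain bearing the carbonyl is 6 carbons long (hexane).
The principal characteristic group is a ketone (C=O on an internal carbon), named with the suffix -one.
The numbering direction is chosen so that numbering from this end puts the carbonyl group at C-2 rather than C-5.
This places the carbonyl at C-2; fluoro groups at C-3 and C-6.
Putting it together: 3,6-difluorohexan-2-one.

3,6-difluorohexan-2-one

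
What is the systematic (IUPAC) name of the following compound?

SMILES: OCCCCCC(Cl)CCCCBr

The longest chain bearing the –OH group is 10 carbons long (decane).
An alcohol (–OH) is the principal characteristic group, giving the suffix -ol.
The numbering direction is chosen so that numbering from this end puts the hydroxyl group at C-1 rather than C-10.
That gives the hydroxyl at C-1; a bromo group at C-10; a chloro group at C-6.
Prefixes are listed alphabetically: bromo, chloro.
Assembling the pieces gives 10-bromo-6-chlorodecan-1-ol.

10-bromo-6-chlorodecan-1-ol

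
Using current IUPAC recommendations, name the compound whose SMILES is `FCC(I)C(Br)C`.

The parent chain contains 4 carbons (butane).
Choose the numbering such that the substituent locant set {1,2,3} is lower than {2,3,4} at the first point of difference.
That gives a bromo group at C-3; a fluoro group at C-1; an iodo group at C-2.
Prefixes are listed alphabetically: bromo, fluoro, iodo.
The name is 3-bromo-1-fluoro-2-iodobutane.

3-bromo-1-fluoro-2-iodobutane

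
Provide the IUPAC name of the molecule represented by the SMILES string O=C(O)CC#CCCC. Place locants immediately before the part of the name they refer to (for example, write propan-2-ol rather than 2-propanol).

hept-3-ynoic acid

The longest carbon chain that includes the –COOH group and the multiple bond has 7 carbons, so the parent hydride is heptane.
The highest-priority functional group is a carboxylic acid (terminal –COOH), so the name ends in -oic acid.
The chain contains a C≡C triple bond, so the unsaturation ending is -yne.
Choose the numbering such that the carboxylic acid carbon is C-1 by definition.
This places the triple bond between C-3 and C-4.
Putting it together: hept-3-ynoic acid.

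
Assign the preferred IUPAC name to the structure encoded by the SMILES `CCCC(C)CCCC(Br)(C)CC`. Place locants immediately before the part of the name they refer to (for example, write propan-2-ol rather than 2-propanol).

3-bromo-3,7-dimethyldecane

The longest continuous carbon chain has 10 atoms, so the parent hydride is decane.
Choose the numbering such that the substituent locant set {3,3,7} is lower than {4,8,8} at the first point of difference.
That gives a bromo group at C-3; methyl groups at C-3 and C-7.
The substituents are ordered alphabetically, ignoring any di-/tri- multipliers.
Assembling the pieces gives 3-bromo-3,7-dimethyldecane.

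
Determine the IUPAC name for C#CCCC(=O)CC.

hept-6-yn-3-one

The longest chain bearing the carbonyl and the multiple bond is 7 carbons long (heptane).
A ketone (C=O on an internal carbon) is the principal characteristic group, giving the suffix -one.
There is one C≡C triple bond, indicated by the ending -yne.
Choose the numbering such that numbering from this end puts the carbonyl group at C-3 rather than C-5.
With this numbering: the carbonyl at C-3; the triple bond between C-6 and C-7.
The name is hept-6-yn-3-one.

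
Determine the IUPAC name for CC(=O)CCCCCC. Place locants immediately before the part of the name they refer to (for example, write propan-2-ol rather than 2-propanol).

octan-2-one

Counting along the main chain through the carbonyl gives 8 carbons: the parent is octane.
The highest-priority functional group is a ketone (C=O on an internal carbon), so the name ends in -one.
Number the chain so that numbering from this end puts the carbonyl group at C-2 rather than C-7.
That gives the carbonyl at C-2.
Assembling the pieces gives octan-2-one.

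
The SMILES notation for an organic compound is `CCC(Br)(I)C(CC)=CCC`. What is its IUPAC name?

The longest carbon chain that includes the multiple bond has 7 carbons, so the parent hydride is heptane.
A C=C double bond in the chain gives the infix -ene-.
Choose the numbering such that numbering from this end puts the double bond at C-3 rather than C-4.
This places the double bond between C-3 and C-4; a bromo group at C-5; an ethyl group at C-4; an iodo group at C-5.
The substituents are ordered alphabetically, ignoring any di-/tri- multipliers.
Putting it together: 5-bromo-4-ethyl-5-iodohept-3-ene.

5-bromo-4-ethyl-5-iodohept-3-ene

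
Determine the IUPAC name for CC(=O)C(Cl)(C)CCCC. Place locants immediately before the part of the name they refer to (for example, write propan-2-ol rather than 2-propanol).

Counting along the main chain through the carbonyl gives 7 carbons: the parent is heptane.
The principal characteristic group is a ketone (C=O on an internal carbon), named with the suffix -one.
Number the chain so that numbering from this end puts the carbonyl group at C-2 rather than C-6.
With this numbering: the carbonyl at C-2; a chloro group at C-3; a methyl group at C-3.
The substituents are ordered alphabetically, ignoring any di-/tri- multipliers.
Assembling the pieces gives 3-chloro-3-methylheptan-2-one.

3-chloro-3-methylheptan-2-one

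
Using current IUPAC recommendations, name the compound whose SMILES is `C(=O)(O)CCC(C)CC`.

The longest chain bearing the –COOH group is 6 carbons long (hexane).
The principal characteristic group is a carboxylic acid (terminal –COOH), named with the suffix -oic acid.
Number the chain so that the carboxylic acid carbon is C-1 by definition.
With this numbering: a methyl group at C-4.
The name is 4-methylhexanoic acid.

4-methylhexanoic acid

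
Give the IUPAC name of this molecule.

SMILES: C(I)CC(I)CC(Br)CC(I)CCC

5-bromo-1,3,7-triiododecane

The parent chain contains 10 carbons (decane).
Number the chain so that the substituent locant set {1,3,5,7} is lower than {4,6,8,10} at the first point of difference.
With this numbering: a bromo group at C-5; iodo groups at C-1 and C-3 and C-7.
The substituents are ordered alphabetically, ignoring any di-/tri- multipliers.
Putting it together: 5-bromo-1,3,7-triiododecane.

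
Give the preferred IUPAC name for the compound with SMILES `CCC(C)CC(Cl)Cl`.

The parent chain contains 5 carbons (pentane).
The numbering direction is chosen so that the substituent locant set {1,1,3} is lower than {3,5,5} at the first point of difference.
With this numbering: two chloro groups at C-1; a methyl group at C-3.
The substituents are ordered alphabetically, ignoring any di-/tri- multipliers.
Putting it together: 1,1-dichloro-3-methylpentane.

1,1-dichloro-3-methylpentane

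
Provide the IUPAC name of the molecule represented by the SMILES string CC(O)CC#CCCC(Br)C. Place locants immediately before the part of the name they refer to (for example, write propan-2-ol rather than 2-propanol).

The longest carbon chain that includes the –OH group and the multiple bond has 9 carbons, so the parent hydride is nonane.
The principal characteristic group is an alcohol (–OH), named with the suffix -ol.
A C≡C triple bond in the chain gives the infix -yne-.
Choose the numbering such that numbering from this end puts the hydroxyl group at C-2 rather than C-8.
With this numbering: the hydroxyl at C-2; the triple bond between C-4 and C-5; a bromo group at C-8.
The name is 8-bromonon-4-yn-2-ol.

8-bromonon-4-yn-2-ol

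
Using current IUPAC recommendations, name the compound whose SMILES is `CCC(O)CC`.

pentan-3-ol

The longest chain bearing the –OH group is 5 carbons long (pentane).
The highest-priority functional group is an alcohol (–OH), so the name ends in -ol.
Numbering from either end gives identical locants here.
This places the hydroxyl at C-3.
Putting it together: pentan-3-ol.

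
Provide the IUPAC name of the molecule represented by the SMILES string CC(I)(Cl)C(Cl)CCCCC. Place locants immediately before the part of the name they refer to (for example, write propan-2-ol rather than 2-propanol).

The longest carbon chain is 8 atoms: the parent is octane.
The numbering direction is chosen so that the substituent locant set {2,2,3} is lower than {6,7,7} at the first point of difference.
This places chloro groups at C-2 and C-3; an iodo group at C-2.
Substituent prefixes are cited in alphabetical order (multiplying prefixes like di-/tri- are ignored for ordering).
Assembling the pieces gives 2,3-dichloro-2-iodooctane.

2,3-dichloro-2-iodooctane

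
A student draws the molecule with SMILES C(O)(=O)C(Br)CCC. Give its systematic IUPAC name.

2-bromopentanoic acid

Counting along the main chain through the –COOH group gives 5 carbons: the parent is pentane.
The principal characteristic group is a carboxylic acid (terminal –COOH), named with the suffix -oic acid.
Choose the numbering such that the carboxylic acid carbon is C-1 by definition.
This places a bromo group at C-2.
The name is 2-bromopentanoic acid.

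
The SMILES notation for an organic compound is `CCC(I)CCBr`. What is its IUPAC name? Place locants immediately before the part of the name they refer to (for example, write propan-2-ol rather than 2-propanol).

The parent chain contains 5 carbons (pentane).
Choose the numbering such that the substituent locant set {1,3} is lower than {3,5} at the first point of difference.
This places a bromo group at C-1; an iodo group at C-3.
The substituents are ordered alphabetically, ignoring any di-/tri- multipliers.
Assembling the pieces gives 1-bromo-3-iodopentane.

1-bromo-3-iodopentane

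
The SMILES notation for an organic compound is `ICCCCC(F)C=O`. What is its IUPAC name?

The longest chain bearing the –CHO group is 6 carbons long (hexane).
The principal characteristic group is an aldehyde (terminal –CHO), named with the suffix -al.
The numbering direction is chosen so that the aldehyde carbon is C-1 by definition.
This places a fluoro group at C-2; an iodo group at C-6.
Prefixes are listed alphabetically: fluoro, iodo.
Assembling the pieces gives 2-fluoro-6-iodohexanal.

2-fluoro-6-iodohexanal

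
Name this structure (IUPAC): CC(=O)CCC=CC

The longest carbon chain that includes the carbonyl and the multiple bond has 7 carbons, so the parent hydride is heptane.
A ketone (C=O on an internal carbon) is the principal characteristic group, giving the suffix -one.
A C=C double bond in the chain gives the infix -ene-.
The numbering direction is chosen so that numbering from this end puts the carbonyl group at C-2 rather than C-6.
With this numbering: the carbonyl at C-2; the double bond between C-5 and C-6.
The name is hept-5-en-2-one.

hept-5-en-2-one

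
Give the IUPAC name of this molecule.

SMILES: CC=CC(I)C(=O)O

The longest carbon chain that includes the –COOH group and the multiple bond has 5 carbons, so the parent hydride is pentane.
The principal characteristic group is a carboxylic acid (terminal –COOH), named with the suffix -oic acid.
The chain contains a C=C double bond, so the unsaturation ending is -ene.
Number the chain so that the carboxylic acid carbon is C-1 by definition.
With this numbering: the double bond between C-3 and C-4; an iodo group at C-2.
Putting it together: 2-iodopent-3-enoic acid.

2-iodopent-3-enoic acid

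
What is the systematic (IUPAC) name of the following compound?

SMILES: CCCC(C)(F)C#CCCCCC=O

8-fluoro-8-methylundec-6-ynal

The longest chain bearing the –CHO group and the multiple bond is 11 carbons long (undecane).
An aldehyde (terminal –CHO) is the principal characteristic group, giving the suffix -al.
There is one C≡C triple bond, indicated by the ending -yne.
The numbering direction is chosen so that the aldehyde carbon is C-1 by definition.
That gives the triple bond between C-6 and C-7; a fluoro group at C-8; a methyl group at C-8.
Substituent prefixes are cited in alphabetical order (multiplying prefixes like di-/tri- are ignored for ordering).
Assembling the pieces gives 8-fluoro-8-methylundec-6-ynal.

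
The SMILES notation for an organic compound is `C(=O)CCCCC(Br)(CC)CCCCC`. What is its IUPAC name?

The longest carbon chain that includes the –CHO group has 11 carbons, so the parent hydride is undecane.
An aldehyde (terminal –CHO) is the principal characteristic group, giving the suffix -al.
Number the chain so that the aldehyde carbon is C-1 by definition.
With this numbering: a bromo group at C-6; an ethyl group at C-6.
The substituents are ordered alphabetically, ignoring any di-/tri- multipliers.
Assembling the pieces gives 6-bromo-6-ethylundecanal.

6-bromo-6-ethylundecanal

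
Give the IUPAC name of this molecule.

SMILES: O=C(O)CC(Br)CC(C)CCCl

3-bromo-7-chloro-5-methylheptanoic acid

The longest chain bearing the –COOH group is 7 carbons long (heptane).
A carboxylic acid (terminal –COOH) is the principal characteristic group, giving the suffix -oic acid.
The numbering direction is chosen so that the carboxylic acid carbon is C-1 by definition.
With this numbering: a bromo group at C-3; a chloro group at C-7; a methyl group at C-5.
Substituent prefixes are cited in alphabetical order (multiplying prefixes like di-/tri- are ignored for ordering).
Putting it together: 3-bromo-7-chloro-5-methylheptanoic acid.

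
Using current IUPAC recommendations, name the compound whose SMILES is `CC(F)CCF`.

The longest continuous carbon chain has 4 atoms, so the parent hydride is butane.
The numbering direction is chosen so that the substituent locant set {1,3} is lower than {2,4} at the first point of difference.
This places fluoro groups at C-1 and C-3.
Putting it together: 1,3-difluorobutane.

1,3-difluorobutane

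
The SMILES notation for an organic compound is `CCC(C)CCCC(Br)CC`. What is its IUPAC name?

The longest continuous carbon chain has 9 atoms, so the parent hydride is nonane.
Number the chain so that the locant sets are identical either way, so the alphabetically earlier bromo substituent takes the lower locant (3 rather than 7).
That gives a bromo group at C-3; a methyl group at C-7.
The substituents are ordered alphabetically, ignoring any di-/tri- multipliers.
Putting it together: 3-bromo-7-methylnonane.

3-bromo-7-methylnonane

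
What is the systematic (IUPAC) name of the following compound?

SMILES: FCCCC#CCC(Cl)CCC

Counting along the main chain through the multiple bond gives 10 carbons: the parent is decane.
The chain contains a C≡C triple bond, so the unsaturation ending is -yne.
The numbering direction is chosen so that numbering from this end puts the triple bond at C-4 rather than C-6.
That gives the triple bond between C-4 and C-5; a chloro group at C-7; a fluoro group at C-1.
Substituent prefixes are cited in alphabetical order (multiplying prefixes like di-/tri- are ignored for ordering).
The name is 7-chloro-1-fluorodec-4-yne.

7-chloro-1-fluorodec-4-yne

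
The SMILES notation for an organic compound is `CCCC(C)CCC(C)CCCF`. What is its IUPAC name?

The parent chain contains 10 carbons (decane).
The numbering direction is chosen so that the substituent locant set {1,4,7} is lower than {4,7,10} at the first point of difference.
That gives a fluoro group at C-1; methyl groups at C-4 and C-7.
Prefixes are listed alphabetically: fluoro, methyl.
Assembling the pieces gives 1-fluoro-4,7-dimethyldecane.

1-fluoro-4,7-dimethyldecane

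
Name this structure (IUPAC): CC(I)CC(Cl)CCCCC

4-chloro-2-iodononane

The parent chain contains 9 carbons (nonane).
Choose the numbering such that the substituent locant set {2,4} is lower than {6,8} at the first point of difference.
With this numbering: a chloro group at C-4; an iodo group at C-2.
Prefixes are listed alphabetically: chloro, iodo.
Assembling the pieces gives 4-chloro-2-iodononane.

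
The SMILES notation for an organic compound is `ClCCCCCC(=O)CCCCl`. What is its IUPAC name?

1,9-dichlorononan-4-one

Counting along the main chain through the carbonyl gives 9 carbons: the parent is nonane.
The highest-priority functional group is a ketone (C=O on an internal carbon), so the name ends in -one.
Choose the numbering such that numbering from this end puts the carbonyl group at C-4 rather than C-6.
With this numbering: the carbonyl at C-4; chloro groups at C-1 and C-9.
Assembling the pieces gives 1,9-dichlorononan-4-one.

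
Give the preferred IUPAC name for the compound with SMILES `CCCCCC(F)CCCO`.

4-fluorononan-1-ol

The longest carbon chain that includes the –OH group has 9 carbons, so the parent hydride is nonane.
The highest-priority functional group is an alcohol (–OH), so the name ends in -ol.
Choose the numbering such that numbering from this end puts the hydroxyl group at C-1 rather than C-9.
This places the hydroxyl at C-1; a fluoro group at C-4.
Assembling the pieces gives 4-fluorononan-1-ol.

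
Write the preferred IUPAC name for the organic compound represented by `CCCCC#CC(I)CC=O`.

3-iodonon-4-ynal

The longest chain bearing the –CHO group and the multiple bond is 9 carbons long (nonane).
The principal characteristic group is an aldehyde (terminal –CHO), named with the suffix -al.
A C≡C triple bond in the chain gives the infix -yne-.
The numbering direction is chosen so that the aldehyde carbon is C-1 by definition.
That gives the triple bond between C-4 and C-5; an iodo group at C-3.
The name is 3-iodonon-4-ynal.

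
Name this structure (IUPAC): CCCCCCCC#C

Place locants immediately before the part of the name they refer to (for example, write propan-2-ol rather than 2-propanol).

The longest chain bearing the multiple bond is 9 carbons long (nonane).
A C≡C triple bond in the chain gives the infix -yne-.
Choose the numbering such that numbering from this end puts the triple bond at C-1 rather than C-8.
That gives the triple bond between C-1 and C-2.
Assembling the pieces gives non-1-yne.

non-1-yne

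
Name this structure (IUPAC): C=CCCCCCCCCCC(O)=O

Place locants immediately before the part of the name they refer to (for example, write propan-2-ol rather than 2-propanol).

dodec-11-enoic acid

Counting along the main chain through the –COOH group and the multiple bond gives 12 carbons: the parent is dodecane.
The highest-priority functional group is a carboxylic acid (terminal –COOH), so the name ends in -oic acid.
The chain contains a C=C double bond, so the unsaturation ending is -ene.
Number the chain so that the carboxylic acid carbon is C-1 by definition.
This places the double bond between C-11 and C-12.
The name is dodec-11-enoic acid.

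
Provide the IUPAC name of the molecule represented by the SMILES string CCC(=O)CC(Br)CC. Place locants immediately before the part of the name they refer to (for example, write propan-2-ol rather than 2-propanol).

The longest chain bearing the carbonyl is 7 carbons long (heptane).
The principal characteristic group is a ketone (C=O on an internal carbon), named with the suffix -one.
The numbering direction is chosen so that numbering from this end puts the carbonyl group at C-3 rather than C-5.
This places the carbonyl at C-3; a bromo group at C-5.
The name is 5-bromoheptan-3-one.

5-bromoheptan-3-one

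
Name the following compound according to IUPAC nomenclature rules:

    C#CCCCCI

6-iodohex-1-yne

The longest chain bearing the multiple bond is 6 carbons long (hexane).
The chain contains a C≡C triple bond, so the unsaturation ending is -yne.
Number the chain so that numbering from this end puts the triple bond at C-1 rather than C-5.
With this numbering: the triple bond between C-1 and C-2; an iodo group at C-6.
Putting it together: 6-iodohex-1-yne.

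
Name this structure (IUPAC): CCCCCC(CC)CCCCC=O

The longest chain bearing the –CHO group is 11 carbons long (undecane).
An aldehyde (terminal –CHO) is the principal characteristic group, giving the suffix -al.
Choose the numbering such that the aldehyde carbon is C-1 by definition.
That gives an ethyl group at C-6.
Putting it together: 6-ethylundecanal.

6-ethylundecanal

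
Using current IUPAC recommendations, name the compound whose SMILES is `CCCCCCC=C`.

oct-1-ene

The longest chain bearing the multiple bond is 8 carbons long (octane).
A C=C double bond in the chain gives the infix -ene-.
Choose the numbering such that numbering from this end puts the double bond at C-1 rather than C-7.
This places the double bond between C-1 and C-2.
Putting it together: oct-1-ene.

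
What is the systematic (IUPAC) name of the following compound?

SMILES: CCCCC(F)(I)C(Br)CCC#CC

The longest chain bearing the multiple bond is 11 carbons long (undecane).
A C≡C triple bond in the chain gives the infix -yne-.
Number the chain so that numbering from this end puts the triple bond at C-2 rather than C-9.
That gives the triple bond between C-2 and C-3; a bromo group at C-6; a fluoro group at C-7; an iodo group at C-7.
Prefixes are listed alphabetically: bromo, fluoro, iodo.
Putting it together: 6-bromo-7-fluoro-7-iodoundec-2-yne.

6-bromo-7-fluoro-7-iodoundec-2-yne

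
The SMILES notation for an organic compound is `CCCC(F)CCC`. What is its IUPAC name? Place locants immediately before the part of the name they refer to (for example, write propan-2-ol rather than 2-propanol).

The longest continuous carbon chain has 7 atoms, so the parent hydride is heptane.
Numbering from either end gives identical locants here.
This places a fluoro group at C-4.
Assembling the pieces gives 4-fluoroheptane.

4-fluoroheptane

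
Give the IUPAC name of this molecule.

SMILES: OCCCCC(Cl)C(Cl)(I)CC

5,6-dichloro-6-iodooctan-1-ol

The longest chain bearing the –OH group is 8 carbons long (octane).
The highest-priority functional group is an alcohol (–OH), so the name ends in -ol.
Number the chain so that numbering from this end puts the hydroxyl group at C-1 rather than C-8.
With this numbering: the hydroxyl at C-1; chloro groups at C-5 and C-6; an iodo group at C-6.
The substituents are ordered alphabetically, ignoring any di-/tri- multipliers.
Putting it together: 5,6-dichloro-6-iodooctan-1-ol.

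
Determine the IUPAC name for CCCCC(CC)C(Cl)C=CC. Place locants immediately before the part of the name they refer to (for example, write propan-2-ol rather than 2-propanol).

The longest carbon chain that includes the multiple bond has 9 carbons, so the parent hydride is nonane.
The chain contains a C=C double bond, so the unsaturation ending is -ene.
The numbering direction is chosen so that numbering from this end puts the double bond at C-2 rather than C-7.
That gives the double bond between C-2 and C-3; a chloro group at C-4; an ethyl group at C-5.
Substituent prefixes are cited in alphabetical order (multiplying prefixes like di-/tri- are ignored for ordering).
Assembling the pieces gives 4-chloro-5-ethylnon-2-ene.

4-chloro-5-ethylnon-2-ene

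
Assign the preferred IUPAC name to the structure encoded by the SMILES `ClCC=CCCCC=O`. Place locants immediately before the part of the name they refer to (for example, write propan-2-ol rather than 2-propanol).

The longest carbon chain that includes the –CHO group and the multiple bond has 7 carbons, so the parent hydride is heptane.
The highest-priority functional group is an aldehyde (terminal –CHO), so the name ends in -al.
The chain contains a C=C double bond, so the unsaturation ending is -ene.
Number the chain so that the aldehyde carbon is C-1 by definition.
This places the double bond between C-5 and C-6; a chloro group at C-7.
The name is 7-chlorohept-5-enal.

7-chlorohept-5-enal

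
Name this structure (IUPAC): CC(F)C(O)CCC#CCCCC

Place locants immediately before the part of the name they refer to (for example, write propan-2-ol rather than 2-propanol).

The longest carbon chain that includes the –OH group and the multiple bond has 11 carbons, so the parent hydride is undecane.
The principal characteristic group is an alcohol (–OH), named with the suffix -ol.
A C≡C triple bond in the chain gives the infix -yne-.
Choose the numbering such that numbering from this end puts the hydroxyl group at C-3 rather than C-9.
That gives the hydroxyl at C-3; the triple bond between C-6 and C-7; a fluoro group at C-2.
Putting it together: 2-fluoroundec-6-yn-3-ol.

2-fluoroundec-6-yn-3-ol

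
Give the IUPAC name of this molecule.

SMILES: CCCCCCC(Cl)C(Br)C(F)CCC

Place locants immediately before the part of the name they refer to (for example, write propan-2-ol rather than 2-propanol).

The longest continuous carbon chain has 12 atoms, so the parent hydride is dodecane.
The numbering direction is chosen so that the substituent locant set {4,5,6} is lower than {7,8,9} at the first point of difference.
This places a bromo group at C-5; a chloro group at C-6; a fluoro group at C-4.
Substituent prefixes are cited in alphabetical order (multiplying prefixes like di-/tri- are ignored for ordering).
The name is 5-bromo-6-chloro-4-fluorododecane.

5-bromo-6-chloro-4-fluorododecane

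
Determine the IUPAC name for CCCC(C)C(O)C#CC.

5-methyloct-2-yn-4-ol

The longest chain bearing the –OH group and the multiple bond is 8 carbons long (octane).
The principal characteristic group is an alcohol (–OH), named with the suffix -ol.
The chain contains a C≡C triple bond, so the unsaturation ending is -yne.
The numbering direction is chosen so that numbering from this end puts the hydroxyl group at C-4 rather than C-5.
That gives the hydroxyl at C-4; the triple bond between C-2 and C-3; a methyl group at C-5.
Putting it together: 5-methyloct-2-yn-4-ol.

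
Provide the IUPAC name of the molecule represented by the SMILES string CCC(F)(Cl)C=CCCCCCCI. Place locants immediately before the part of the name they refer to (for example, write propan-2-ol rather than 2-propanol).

3-chloro-3-fluoro-11-iodoundec-4-ene

Counting along the main chain through the multiple bond gives 11 carbons: the parent is undecane.
The chain contains a C=C double bond, so the unsaturation ending is -ene.
The numbering direction is chosen so that numbering from this end puts the double bond at C-4 rather than C-7.
With this numbering: the double bond between C-4 and C-5; a chloro group at C-3; a fluoro group at C-3; an iodo group at C-11.
Substituent prefixes are cited in alphabetical order (multiplying prefixes like di-/tri- are ignored for ordering).
Putting it together: 3-chloro-3-fluoro-11-iodoundec-4-ene.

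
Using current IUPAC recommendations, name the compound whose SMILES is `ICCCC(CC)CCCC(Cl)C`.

8-chloro-4-ethyl-1-iodononane

The longest carbon chain is 9 atoms: the parent is nonane.
The numbering direction is chosen so that the substituent locant set {1,4,8} is lower than {2,6,9} at the first point of difference.
This places a chloro group at C-8; an ethyl group at C-4; an iodo group at C-1.
Substituent prefixes are cited in alphabetical order (multiplying prefixes like di-/tri- are ignored for ordering).
Assembling the pieces gives 8-chloro-4-ethyl-1-iodononane.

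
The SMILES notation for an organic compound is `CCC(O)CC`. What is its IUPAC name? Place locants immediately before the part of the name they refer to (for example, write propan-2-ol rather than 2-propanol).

pentan-3-ol

Counting along the main chain through the –OH group gives 5 carbons: the parent is pentane.
An alcohol (–OH) is the principal characteristic group, giving the suffix -ol.
Both numbering directions give the same locant set; either may be used.
This places the hydroxyl at C-3.
The name is pentan-3-ol.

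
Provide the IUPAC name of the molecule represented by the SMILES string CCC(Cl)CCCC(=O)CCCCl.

1,8-dichlorodecan-4-one

The longest carbon chain that includes the carbonyl has 10 carbons, so the parent hydride is decane.
A ketone (C=O on an internal carbon) is the principal characteristic group, giving the suffix -one.
The numbering direction is chosen so that numbering from this end puts the carbonyl group at C-4 rather than C-7.
With this numbering: the carbonyl at C-4; chloro groups at C-1 and C-8.
Assembling the pieces gives 1,8-dichlorodecan-4-one.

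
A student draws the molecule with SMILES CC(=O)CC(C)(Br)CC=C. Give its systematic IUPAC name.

4-bromo-4-methylhept-6-en-2-one

The longest carbon chain that includes the carbonyl and the multiple bond has 7 carbons, so the parent hydride is heptane.
The highest-priority functional group is a ketone (C=O on an internal carbon), so the name ends in -one.
The chain contains a C=C double bond, so the unsaturation ending is -ene.
The numbering direction is chosen so that numbering from this end puts the carbonyl group at C-2 rather than C-6.
With this numbering: the carbonyl at C-2; the double bond between C-6 and C-7; a bromo group at C-4; a methyl group at C-4.
The substituents are ordered alphabetically, ignoring any di-/tri- multipliers.
The name is 4-bromo-4-methylhept-6-en-2-one.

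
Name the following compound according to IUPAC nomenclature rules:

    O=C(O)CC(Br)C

3-bromobutanoic acid

Counting along the main chain through the –COOH group gives 4 carbons: the parent is butane.
The principal characteristic group is a carboxylic acid (terminal –COOH), named with the suffix -oic acid.
Number the chain so that the carboxylic acid carbon is C-1 by definition.
That gives a bromo group at C-3.
Assembling the pieces gives 3-bromobutanoic acid.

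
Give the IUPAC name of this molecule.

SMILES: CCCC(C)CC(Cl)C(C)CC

The longest continuous carbon chain has 9 atoms, so the parent hydride is nonane.
Number the chain so that the substituent locant set {3,4,6} is lower than {4,6,7} at the first point of difference.
This places a chloro group at C-4; methyl groups at C-3 and C-6.
Prefixes are listed alphabetically: chloro, methyl.
Assembling the pieces gives 4-chloro-3,6-dimethylnonane.

4-chloro-3,6-dimethylnonane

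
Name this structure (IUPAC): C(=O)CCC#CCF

Counting along the main chain through the –CHO group and the multiple bond gives 6 carbons: the parent is hexane.
The highest-priority functional group is an aldehyde (terminal –CHO), so the name ends in -al.
There is one C≡C triple bond, indicated by the ending -yne.
Choose the numbering such that the aldehyde carbon is C-1 by definition.
That gives the triple bond between C-4 and C-5; a fluoro group at C-6.
Assembling the pieces gives 6-fluorohex-4-ynal.

6-fluorohex-4-ynal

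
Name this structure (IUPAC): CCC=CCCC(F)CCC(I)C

The longest carbon chain that includes the multiple bond has 11 carbons, so the parent hydride is undecane.
The chain contains a C=C double bond, so the unsaturation ending is -ene.
Number the chain so that numbering from this end puts the double bond at C-3 rather than C-8.
That gives the double bond between C-3 and C-4; a fluoro group at C-7; an iodo group at C-10.
Prefixes are listed alphabetically: fluoro, iodo.
Assembling the pieces gives 7-fluoro-10-iodoundec-3-ene.

7-fluoro-10-iodoundec-3-ene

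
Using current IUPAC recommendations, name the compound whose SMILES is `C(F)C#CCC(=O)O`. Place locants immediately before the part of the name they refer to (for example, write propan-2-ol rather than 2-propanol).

5-fluoropent-3-ynoic acid

Counting along the main chain through the –COOH group and the multiple bond gives 5 carbons: the parent is pentane.
The highest-priority functional group is a carboxylic acid (terminal –COOH), so the name ends in -oic acid.
A C≡C triple bond in the chain gives the infix -yne-.
The numbering direction is chosen so that the carboxylic acid carbon is C-1 by definition.
This places the triple bond between C-3 and C-4; a fluoro group at C-5.
Putting it together: 5-fluoropent-3-ynoic acid.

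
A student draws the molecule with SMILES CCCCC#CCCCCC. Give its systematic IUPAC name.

Counting along the main chain through the multiple bond gives 11 carbons: the parent is undecane.
There is one C≡C triple bond, indicated by the ending -yne.
The numbering direction is chosen so that numbering from this end puts the triple bond at C-5 rather than C-6.
That gives the triple bond between C-5 and C-6.
Putting it together: undec-5-yne.

undec-5-yne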